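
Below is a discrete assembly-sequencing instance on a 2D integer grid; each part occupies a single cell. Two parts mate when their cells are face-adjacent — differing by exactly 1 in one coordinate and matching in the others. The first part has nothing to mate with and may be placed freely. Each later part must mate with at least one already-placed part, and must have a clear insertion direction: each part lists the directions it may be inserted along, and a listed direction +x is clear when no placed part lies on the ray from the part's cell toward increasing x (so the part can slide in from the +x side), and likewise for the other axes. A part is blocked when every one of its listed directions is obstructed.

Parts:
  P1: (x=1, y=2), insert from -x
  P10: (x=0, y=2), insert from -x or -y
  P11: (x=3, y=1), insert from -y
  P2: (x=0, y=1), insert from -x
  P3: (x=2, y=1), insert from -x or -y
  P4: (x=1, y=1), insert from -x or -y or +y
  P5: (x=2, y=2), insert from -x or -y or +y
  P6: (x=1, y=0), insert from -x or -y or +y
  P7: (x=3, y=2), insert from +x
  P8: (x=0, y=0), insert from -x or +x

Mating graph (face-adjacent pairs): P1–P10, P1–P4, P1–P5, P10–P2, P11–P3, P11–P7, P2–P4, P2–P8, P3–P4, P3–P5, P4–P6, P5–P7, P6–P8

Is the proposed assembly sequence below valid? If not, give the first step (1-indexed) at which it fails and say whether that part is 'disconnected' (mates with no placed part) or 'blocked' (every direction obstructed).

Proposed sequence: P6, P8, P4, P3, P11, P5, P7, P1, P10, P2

Valid

1. P6@(1, 0) [-x clear] — {P6}
2. P8@(0, 0) [-x clear] — {P6, P8}
3. P4@(1, 1) [-x clear] — {P4, P6, P8}
4. P3@(2, 1) [-y clear] — {P3, P4, P6, P8}
5. P11@(3, 1) [-y clear] — {P11, P3, P4, P6, P8}
6. P5@(2, 2) [-x clear] — {P11, P3, P4, P5, P6, P8}
7. P7@(3, 2) [+x clear] — {P11, P3, P4, P5, P6, P7, P8}
8. P1@(1, 2) [-x clear] — {P1, P11, P3, P4, P5, P6, P7, P8}
9. P10@(0, 2) [-x clear] — {P1, P10, P11, P3, P4, P5, P6, P7, P8}
10. P2@(0, 1) [-x clear] — {P1, P10, P11, P2, P3, P4, P5, P6, P7, P8}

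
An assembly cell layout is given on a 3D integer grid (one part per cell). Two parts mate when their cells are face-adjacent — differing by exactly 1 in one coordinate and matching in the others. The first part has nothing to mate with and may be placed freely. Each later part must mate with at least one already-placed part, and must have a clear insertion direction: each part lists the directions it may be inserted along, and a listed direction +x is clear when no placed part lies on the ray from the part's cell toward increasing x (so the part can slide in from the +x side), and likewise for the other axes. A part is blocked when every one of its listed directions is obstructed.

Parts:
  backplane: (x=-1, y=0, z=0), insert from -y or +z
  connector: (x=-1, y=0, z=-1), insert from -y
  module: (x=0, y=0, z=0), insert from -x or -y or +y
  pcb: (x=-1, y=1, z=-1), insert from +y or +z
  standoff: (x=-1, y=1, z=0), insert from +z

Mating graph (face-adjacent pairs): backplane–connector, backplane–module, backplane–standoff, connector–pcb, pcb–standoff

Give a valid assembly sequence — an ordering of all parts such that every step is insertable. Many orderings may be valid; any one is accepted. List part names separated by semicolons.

pcb; standoff; connector; backplane; module

1. pcb@(-1, 1, -1) [+y clear] — {pcb}
2. standoff@(-1, 1, 0) [+z clear] — {pcb, standoff}
3. connector@(-1, 0, -1) [-y clear] — {connector, pcb, standoff}
4. backplane@(-1, 0, 0) [-y clear] — {backplane, connector, pcb, standoff}
5. module@(0, 0, 0) [-y clear] — {backplane, connector, module, pcb, standoff}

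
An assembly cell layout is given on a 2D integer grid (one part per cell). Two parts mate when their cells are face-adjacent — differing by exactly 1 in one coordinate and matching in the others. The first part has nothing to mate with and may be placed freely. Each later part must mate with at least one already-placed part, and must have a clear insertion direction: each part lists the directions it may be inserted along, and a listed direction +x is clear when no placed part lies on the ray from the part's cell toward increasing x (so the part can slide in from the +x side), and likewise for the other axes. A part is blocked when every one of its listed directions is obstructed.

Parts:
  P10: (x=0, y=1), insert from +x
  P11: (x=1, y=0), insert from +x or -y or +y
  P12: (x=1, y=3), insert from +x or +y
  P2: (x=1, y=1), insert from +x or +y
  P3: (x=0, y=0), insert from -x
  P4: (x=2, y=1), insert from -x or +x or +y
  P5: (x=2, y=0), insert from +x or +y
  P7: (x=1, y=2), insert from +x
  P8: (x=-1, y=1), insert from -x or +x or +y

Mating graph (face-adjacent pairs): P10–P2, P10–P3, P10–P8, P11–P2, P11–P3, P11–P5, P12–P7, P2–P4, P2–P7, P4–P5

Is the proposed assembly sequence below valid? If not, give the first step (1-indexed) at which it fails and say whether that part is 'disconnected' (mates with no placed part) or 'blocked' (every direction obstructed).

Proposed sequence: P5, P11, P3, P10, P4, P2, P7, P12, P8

Valid

1. P5@(2, 0) [+x clear] — {P5}
2. P11@(1, 0) [-y clear] — {P11, P5}
3. P3@(0, 0) [-x clear] — {P11, P3, P5}
4. P10@(0, 1) [+x clear] — {P10, P11, P3, P5}
5. P4@(2, 1) [+x clear] — {P10, P11, P3, P4, P5}
6. P2@(1, 1) [+y clear] — {P10, P11, P2, P3, P4, P5}
7. P7@(1, 2) [+x clear] — {P10, P11, P2, P3, P4, P5, P7}
8. P12@(1, 3) [+x clear] — {P10, P11, P12, P2, P3, P4, P5, P7}
9. P8@(-1, 1) [-x clear] — {P10, P11, P12, P2, P3, P4, P5, P7, P8}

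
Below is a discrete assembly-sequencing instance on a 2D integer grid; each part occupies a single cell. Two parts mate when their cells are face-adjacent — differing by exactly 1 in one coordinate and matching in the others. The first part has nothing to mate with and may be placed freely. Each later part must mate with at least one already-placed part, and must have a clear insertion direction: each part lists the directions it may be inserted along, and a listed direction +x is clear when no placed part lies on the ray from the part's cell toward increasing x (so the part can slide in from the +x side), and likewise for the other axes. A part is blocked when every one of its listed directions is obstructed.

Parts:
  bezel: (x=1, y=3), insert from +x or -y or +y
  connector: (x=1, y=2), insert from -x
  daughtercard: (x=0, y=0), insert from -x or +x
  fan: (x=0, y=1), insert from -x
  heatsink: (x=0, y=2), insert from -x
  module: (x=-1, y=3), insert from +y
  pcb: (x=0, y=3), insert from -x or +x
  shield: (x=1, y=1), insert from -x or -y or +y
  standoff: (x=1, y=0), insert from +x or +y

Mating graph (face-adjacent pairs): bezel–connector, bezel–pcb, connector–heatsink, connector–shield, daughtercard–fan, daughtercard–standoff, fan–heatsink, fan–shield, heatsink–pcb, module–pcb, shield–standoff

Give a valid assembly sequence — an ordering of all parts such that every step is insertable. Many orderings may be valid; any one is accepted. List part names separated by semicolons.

1. bezel@(1, 3) [+x clear] — {bezel}
2. connector@(1, 2) [-x clear] — {bezel, connector}
3. heatsink@(0, 2) [-x clear] — {bezel, connector, heatsink}
4. pcb@(0, 3) [-x clear] — {bezel, connector, heatsink, pcb}
5. module@(-1, 3) [+y clear] — {bezel, connector, heatsink, module, pcb}
6. shield@(1, 1) [-x clear] — {bezel, connector, heatsink, module, pcb, shield}
7. standoff@(1, 0) [+x clear] — {bezel, connector, heatsink, module, pcb, shield, standoff}
8. daughtercard@(0, 0) [-x clear] — {bezel, connector, daughtercard, heatsink, module, pcb, shield, standoff}
9. fan@(0, 1) [-x clear] — {bezel, connector, daughtercard, fan, heatsink, module, pcb, shield, standoff}

bezel; connector; heatsink; pcb; module; shield; standoff; daughtercard; fan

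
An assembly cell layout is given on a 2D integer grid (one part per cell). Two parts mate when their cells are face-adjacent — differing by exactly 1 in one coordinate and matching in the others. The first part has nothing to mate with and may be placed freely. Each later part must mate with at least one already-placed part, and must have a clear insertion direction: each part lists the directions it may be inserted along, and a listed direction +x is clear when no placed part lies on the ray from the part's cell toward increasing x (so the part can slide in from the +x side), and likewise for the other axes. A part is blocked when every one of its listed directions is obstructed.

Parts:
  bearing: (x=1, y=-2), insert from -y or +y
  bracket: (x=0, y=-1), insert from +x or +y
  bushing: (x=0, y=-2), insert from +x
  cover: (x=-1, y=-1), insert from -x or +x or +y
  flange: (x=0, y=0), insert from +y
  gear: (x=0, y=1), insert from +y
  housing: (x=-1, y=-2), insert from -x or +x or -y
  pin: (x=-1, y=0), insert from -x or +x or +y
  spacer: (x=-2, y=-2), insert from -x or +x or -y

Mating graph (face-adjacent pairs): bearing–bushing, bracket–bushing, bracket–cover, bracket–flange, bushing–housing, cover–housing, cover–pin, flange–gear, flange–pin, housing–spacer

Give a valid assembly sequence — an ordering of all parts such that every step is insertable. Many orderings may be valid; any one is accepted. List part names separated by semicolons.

1. spacer@(-2, -2) [-x clear] — {spacer}
2. housing@(-1, -2) [+x clear] — {housing, spacer}
3. cover@(-1, -1) [-x clear] — {cover, housing, spacer}
4. bushing@(0, -2) [+x clear] — {bushing, cover, housing, spacer}
5. bearing@(1, -2) [-y clear] — {bearing, bushing, cover, housing, spacer}
6. bracket@(0, -1) [+x clear] — {bearing, bracket, bushing, cover, housing, spacer}
7. flange@(0, 0) [+y clear] — {bearing, bracket, bushing, cover, flange, housing, spacer}
8. gear@(0, 1) [+y clear] — {bearing, bracket, bushing, cover, flange, gear, housing, spacer}
9. pin@(-1, 0) [-x clear] — {bearing, bracket, bushing, cover, flange, gear, housing, pin, spacer}

spacer; housing; cover; bushing; bearing; bracket; flange; gear; pin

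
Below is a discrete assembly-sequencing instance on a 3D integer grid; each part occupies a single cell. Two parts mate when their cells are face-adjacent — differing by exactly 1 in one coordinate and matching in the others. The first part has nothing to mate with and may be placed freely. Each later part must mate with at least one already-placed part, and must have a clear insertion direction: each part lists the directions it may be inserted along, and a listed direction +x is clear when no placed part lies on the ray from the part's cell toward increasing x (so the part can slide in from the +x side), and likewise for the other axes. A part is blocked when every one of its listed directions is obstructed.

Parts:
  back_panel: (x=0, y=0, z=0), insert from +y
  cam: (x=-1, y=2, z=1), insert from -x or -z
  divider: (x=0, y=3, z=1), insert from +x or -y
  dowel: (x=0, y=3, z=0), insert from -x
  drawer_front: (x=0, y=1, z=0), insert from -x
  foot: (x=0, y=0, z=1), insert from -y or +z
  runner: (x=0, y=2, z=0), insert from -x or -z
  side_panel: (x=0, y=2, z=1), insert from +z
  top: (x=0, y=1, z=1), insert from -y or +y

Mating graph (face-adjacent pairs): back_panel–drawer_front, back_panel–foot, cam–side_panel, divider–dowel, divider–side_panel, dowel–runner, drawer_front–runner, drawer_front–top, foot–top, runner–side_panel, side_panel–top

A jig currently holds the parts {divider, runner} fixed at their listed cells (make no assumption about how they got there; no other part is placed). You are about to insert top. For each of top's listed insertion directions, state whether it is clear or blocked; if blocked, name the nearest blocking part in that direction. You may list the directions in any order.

+y: blocked by divider; -y: clear

-y: ray from top(0, 1, 1) has no placed part ⇒ clear
+y: nearest on ray is divider@(0, 3, 1) ⇒ blocked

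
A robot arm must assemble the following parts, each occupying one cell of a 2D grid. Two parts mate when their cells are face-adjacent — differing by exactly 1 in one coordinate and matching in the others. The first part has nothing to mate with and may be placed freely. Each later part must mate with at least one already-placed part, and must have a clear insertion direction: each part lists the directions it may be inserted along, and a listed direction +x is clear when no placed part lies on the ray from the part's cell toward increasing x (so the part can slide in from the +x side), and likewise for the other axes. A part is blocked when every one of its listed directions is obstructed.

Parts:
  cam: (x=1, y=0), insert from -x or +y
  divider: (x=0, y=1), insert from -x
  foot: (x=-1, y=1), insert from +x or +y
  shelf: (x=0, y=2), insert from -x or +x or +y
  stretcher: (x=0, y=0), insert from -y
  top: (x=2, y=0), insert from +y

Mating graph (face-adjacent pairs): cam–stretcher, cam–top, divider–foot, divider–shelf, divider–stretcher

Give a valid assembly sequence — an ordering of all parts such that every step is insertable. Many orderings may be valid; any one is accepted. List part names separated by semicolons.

1. top@(2, 0) [+y clear] — {top}
2. cam@(1, 0) [-x clear] — {cam, top}
3. stretcher@(0, 0) [-y clear] — {cam, stretcher, top}
4. divider@(0, 1) [-x clear] — {cam, divider, stretcher, top}
5. shelf@(0, 2) [-x clear] — {cam, divider, shelf, stretcher, top}
6. foot@(-1, 1) [+y clear] — {cam, divider, foot, shelf, stretcher, top}

top; cam; stretcher; divider; shelf; foot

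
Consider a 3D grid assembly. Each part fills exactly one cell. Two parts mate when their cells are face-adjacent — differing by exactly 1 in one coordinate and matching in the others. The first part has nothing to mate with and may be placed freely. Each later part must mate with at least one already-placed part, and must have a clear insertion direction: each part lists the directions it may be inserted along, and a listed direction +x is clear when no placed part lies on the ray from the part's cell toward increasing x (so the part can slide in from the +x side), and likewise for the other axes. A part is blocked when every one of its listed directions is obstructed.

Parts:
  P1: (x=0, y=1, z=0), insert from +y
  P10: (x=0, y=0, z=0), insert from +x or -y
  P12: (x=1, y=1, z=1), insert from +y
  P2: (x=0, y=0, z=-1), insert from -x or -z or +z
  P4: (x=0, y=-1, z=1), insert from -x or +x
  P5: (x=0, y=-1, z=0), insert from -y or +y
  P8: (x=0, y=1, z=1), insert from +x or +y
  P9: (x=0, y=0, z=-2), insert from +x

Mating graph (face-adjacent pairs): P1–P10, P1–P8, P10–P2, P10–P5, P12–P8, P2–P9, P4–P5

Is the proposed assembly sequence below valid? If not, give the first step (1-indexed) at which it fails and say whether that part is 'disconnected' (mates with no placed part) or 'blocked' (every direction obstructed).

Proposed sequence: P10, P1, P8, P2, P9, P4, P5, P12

1. P10@(0, 0, 0) [+x clear] — {P10}
2. P1@(0, 1, 0) [+y clear] — {P1, P10}
3. P8@(0, 1, 1) [+x clear] — {P1, P10, P8}
4. P2@(0, 0, -1) [-x clear] — {P1, P10, P2, P8}
5. P9@(0, 0, -2) [+x clear] — {P1, P10, P2, P8, P9}
6. P4@(0, -1, 1) — no placed neighbour ⇒ disconnected

Invalid at step 6 (disconnected)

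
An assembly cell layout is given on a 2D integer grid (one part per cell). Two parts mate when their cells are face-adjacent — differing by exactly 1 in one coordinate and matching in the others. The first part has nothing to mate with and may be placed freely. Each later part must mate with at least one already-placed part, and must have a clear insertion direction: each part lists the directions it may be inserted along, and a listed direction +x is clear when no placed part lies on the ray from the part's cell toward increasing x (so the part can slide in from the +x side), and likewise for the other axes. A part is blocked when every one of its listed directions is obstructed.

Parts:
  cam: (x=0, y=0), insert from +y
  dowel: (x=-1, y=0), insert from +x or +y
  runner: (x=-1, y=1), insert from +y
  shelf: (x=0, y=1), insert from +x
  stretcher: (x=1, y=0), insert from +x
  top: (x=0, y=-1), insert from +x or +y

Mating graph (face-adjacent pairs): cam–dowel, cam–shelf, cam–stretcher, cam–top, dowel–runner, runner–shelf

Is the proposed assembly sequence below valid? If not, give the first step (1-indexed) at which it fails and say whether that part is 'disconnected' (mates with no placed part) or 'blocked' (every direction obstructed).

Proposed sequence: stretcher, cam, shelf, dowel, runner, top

1. stretcher@(1, 0) [+x clear] — {stretcher}
2. cam@(0, 0) [+y clear] — {cam, stretcher}
3. shelf@(0, 1) [+x clear] — {cam, shelf, stretcher}
4. dowel@(-1, 0) [+y clear] — {cam, dowel, shelf, stretcher}
5. runner@(-1, 1) [+y clear] — {cam, dowel, runner, shelf, stretcher}
6. top@(0, -1) [+x clear] — {cam, dowel, runner, shelf, stretcher, top}

Valid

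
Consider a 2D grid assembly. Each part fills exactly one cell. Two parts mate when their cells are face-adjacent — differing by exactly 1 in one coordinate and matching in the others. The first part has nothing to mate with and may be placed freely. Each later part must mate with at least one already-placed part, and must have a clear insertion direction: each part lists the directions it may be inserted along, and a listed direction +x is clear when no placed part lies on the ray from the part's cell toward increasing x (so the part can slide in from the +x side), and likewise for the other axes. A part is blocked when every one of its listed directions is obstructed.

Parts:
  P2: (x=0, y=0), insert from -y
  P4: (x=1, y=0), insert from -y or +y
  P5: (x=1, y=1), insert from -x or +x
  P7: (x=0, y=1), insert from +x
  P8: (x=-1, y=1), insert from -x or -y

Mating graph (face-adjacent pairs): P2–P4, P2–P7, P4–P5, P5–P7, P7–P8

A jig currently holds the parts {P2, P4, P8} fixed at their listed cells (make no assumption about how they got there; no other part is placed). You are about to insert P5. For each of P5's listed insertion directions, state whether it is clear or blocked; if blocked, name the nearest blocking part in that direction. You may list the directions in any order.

-x: nearest on ray is P8@(-1, 1) ⇒ blocked
+x: ray from P5(1, 1) has no placed part ⇒ clear

+x: clear; -x: blocked by P8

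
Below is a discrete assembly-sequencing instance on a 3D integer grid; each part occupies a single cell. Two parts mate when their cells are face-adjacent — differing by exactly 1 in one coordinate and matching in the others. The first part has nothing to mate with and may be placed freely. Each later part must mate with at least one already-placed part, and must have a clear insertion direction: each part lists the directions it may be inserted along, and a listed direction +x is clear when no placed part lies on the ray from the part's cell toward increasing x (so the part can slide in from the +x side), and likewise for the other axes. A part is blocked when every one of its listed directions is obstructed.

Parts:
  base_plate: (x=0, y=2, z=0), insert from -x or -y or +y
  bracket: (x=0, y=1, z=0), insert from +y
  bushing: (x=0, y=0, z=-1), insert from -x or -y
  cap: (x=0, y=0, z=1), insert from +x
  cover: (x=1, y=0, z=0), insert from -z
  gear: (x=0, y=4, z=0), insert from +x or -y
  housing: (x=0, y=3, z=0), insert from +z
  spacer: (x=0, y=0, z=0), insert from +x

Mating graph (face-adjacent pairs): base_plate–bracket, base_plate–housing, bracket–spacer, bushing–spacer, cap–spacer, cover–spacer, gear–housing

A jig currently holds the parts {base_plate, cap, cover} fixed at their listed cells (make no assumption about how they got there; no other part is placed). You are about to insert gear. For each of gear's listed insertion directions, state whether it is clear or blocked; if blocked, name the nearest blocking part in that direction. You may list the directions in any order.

+x: ray from gear(0, 4, 0) has no placed part ⇒ clear
-y: nearest on ray is base_plate@(0, 2, 0) ⇒ blocked

+x: clear; -y: blocked by base_plate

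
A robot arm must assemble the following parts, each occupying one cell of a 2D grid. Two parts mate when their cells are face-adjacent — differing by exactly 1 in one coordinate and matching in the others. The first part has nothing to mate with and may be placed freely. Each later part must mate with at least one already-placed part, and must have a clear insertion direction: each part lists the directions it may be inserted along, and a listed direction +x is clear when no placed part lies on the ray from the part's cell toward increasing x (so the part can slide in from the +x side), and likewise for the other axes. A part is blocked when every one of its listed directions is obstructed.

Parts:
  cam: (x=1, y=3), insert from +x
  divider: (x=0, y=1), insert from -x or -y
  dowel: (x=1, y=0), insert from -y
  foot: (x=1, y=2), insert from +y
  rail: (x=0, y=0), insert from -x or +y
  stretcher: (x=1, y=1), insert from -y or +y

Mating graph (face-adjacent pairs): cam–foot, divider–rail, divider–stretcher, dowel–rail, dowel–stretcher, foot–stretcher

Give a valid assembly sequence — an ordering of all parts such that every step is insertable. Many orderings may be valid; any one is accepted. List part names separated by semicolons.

1. stretcher@(1, 1) [-y clear] — {stretcher}
2. foot@(1, 2) [+y clear] — {foot, stretcher}
3. cam@(1, 3) [+x clear] — {cam, foot, stretcher}
4. dowel@(1, 0) [-y clear] — {cam, dowel, foot, stretcher}
5. rail@(0, 0) [-x clear] — {cam, dowel, foot, rail, stretcher}
6. divider@(0, 1) [-x clear] — {cam, divider, dowel, foot, rail, stretcher}

stretcher; foot; cam; dowel; rail; divider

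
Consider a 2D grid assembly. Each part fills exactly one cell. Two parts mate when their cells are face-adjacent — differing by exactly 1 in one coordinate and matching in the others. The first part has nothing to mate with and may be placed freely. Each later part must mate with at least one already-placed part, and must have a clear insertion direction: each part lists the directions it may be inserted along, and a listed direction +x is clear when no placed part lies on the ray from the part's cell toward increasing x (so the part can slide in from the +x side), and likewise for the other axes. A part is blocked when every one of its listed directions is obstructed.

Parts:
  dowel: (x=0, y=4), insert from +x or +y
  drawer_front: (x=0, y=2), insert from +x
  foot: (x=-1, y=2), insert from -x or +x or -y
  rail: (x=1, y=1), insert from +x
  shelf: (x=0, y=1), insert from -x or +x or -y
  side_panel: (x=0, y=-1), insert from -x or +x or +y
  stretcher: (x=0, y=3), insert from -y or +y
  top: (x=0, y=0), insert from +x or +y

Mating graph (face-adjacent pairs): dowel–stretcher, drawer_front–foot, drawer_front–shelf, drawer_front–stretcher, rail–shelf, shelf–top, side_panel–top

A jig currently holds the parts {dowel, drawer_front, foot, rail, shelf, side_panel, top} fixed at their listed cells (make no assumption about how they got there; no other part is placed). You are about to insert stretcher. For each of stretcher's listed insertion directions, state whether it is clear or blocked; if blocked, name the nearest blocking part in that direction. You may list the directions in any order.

-y: nearest on ray is drawer_front@(0, 2) ⇒ blocked
+y: nearest on ray is dowel@(0, 4) ⇒ blocked

+y: blocked by dowel; -y: blocked by drawer_front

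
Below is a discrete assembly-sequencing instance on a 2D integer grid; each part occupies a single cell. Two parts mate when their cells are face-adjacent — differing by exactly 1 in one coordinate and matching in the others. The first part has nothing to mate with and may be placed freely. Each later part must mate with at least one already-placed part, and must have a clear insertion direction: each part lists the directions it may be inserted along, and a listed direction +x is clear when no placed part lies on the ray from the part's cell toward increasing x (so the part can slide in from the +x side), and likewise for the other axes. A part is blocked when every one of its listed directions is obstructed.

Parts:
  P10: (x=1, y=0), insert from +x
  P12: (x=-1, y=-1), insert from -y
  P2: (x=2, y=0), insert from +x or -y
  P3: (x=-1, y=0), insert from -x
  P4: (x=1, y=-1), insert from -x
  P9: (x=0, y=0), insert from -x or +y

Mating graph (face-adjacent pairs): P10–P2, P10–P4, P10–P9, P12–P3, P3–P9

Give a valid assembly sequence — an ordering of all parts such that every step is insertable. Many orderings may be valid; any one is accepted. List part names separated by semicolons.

1. P4@(1, -1) [-x clear] — {P4}
2. P10@(1, 0) [+x clear] — {P10, P4}
3. P2@(2, 0) [+x clear] — {P10, P2, P4}
4. P9@(0, 0) [-x clear] — {P10, P2, P4, P9}
5. P3@(-1, 0) [-x clear] — {P10, P2, P3, P4, P9}
6. P12@(-1, -1) [-y clear] — {P10, P12, P2, P3, P4, P9}

P4; P10; P2; P9; P3; P12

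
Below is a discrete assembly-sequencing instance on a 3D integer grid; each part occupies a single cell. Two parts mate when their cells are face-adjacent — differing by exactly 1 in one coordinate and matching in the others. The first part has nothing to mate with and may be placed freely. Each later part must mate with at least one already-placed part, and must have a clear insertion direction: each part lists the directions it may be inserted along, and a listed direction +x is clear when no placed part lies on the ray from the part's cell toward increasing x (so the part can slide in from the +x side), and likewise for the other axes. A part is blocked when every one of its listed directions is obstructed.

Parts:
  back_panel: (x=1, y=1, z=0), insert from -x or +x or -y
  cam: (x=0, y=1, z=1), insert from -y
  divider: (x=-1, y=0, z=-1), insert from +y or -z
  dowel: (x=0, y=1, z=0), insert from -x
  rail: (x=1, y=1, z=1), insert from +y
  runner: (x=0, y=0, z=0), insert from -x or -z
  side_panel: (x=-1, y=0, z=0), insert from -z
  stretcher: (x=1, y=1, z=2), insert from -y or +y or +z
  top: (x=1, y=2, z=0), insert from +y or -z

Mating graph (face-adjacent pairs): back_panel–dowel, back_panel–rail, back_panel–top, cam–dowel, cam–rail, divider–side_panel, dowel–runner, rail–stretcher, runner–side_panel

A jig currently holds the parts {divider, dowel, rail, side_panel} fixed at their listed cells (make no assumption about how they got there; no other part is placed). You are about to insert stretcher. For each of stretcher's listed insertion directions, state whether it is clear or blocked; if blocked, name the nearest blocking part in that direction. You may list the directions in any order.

+y: clear; +z: clear; -y: clear

-y: ray from stretcher(1, 1, 2) has no placed part ⇒ clear
+y: ray from stretcher(1, 1, 2) has no placed part ⇒ clear
+z: ray from stretcher(1, 1, 2) has no placed part ⇒ clear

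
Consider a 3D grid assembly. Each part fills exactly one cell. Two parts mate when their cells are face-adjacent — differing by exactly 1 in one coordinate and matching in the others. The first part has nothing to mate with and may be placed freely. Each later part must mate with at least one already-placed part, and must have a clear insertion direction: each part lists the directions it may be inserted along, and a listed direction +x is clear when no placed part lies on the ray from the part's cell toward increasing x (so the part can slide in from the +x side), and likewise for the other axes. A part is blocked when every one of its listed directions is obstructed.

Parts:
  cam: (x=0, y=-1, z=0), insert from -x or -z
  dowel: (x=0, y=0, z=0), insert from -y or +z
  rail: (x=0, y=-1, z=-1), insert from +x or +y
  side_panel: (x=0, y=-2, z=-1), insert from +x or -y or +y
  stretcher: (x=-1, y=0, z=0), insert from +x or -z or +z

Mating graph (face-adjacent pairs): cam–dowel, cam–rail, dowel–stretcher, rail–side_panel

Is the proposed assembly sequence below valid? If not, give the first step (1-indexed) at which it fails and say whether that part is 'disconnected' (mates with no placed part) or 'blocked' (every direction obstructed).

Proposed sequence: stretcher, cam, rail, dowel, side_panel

Invalid at step 2 (disconnected)

1. stretcher@(-1, 0, 0) [+x clear] — {stretcher}
2. cam@(0, -1, 0) — no placed neighbour ⇒ disconnected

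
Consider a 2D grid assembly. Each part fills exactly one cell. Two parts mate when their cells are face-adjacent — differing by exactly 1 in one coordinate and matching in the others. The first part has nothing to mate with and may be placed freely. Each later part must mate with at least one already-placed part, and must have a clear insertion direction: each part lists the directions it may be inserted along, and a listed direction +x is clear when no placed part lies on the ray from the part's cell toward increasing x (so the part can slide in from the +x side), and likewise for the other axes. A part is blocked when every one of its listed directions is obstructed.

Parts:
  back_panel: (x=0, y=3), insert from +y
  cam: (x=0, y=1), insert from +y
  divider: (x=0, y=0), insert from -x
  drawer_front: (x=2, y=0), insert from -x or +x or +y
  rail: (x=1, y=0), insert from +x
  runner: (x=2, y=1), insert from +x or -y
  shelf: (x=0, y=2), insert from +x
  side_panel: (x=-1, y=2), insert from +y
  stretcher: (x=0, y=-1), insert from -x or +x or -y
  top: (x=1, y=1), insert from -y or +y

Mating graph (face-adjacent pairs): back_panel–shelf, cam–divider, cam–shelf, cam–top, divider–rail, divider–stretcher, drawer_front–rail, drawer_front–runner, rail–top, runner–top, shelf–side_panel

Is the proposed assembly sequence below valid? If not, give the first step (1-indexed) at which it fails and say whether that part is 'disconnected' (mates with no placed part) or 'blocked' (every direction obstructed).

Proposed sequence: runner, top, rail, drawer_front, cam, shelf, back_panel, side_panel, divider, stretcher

Valid

1. runner@(2, 1) [+x clear] — {runner}
2. top@(1, 1) [-y clear] — {runner, top}
3. rail@(1, 0) [+x clear] — {rail, runner, top}
4. drawer_front@(2, 0) [+x clear] — {drawer_front, rail, runner, top}
5. cam@(0, 1) [+y clear] — {cam, drawer_front, rail, runner, top}
6. shelf@(0, 2) [+x clear] — {cam, drawer_front, rail, runner, shelf, top}
7. back_panel@(0, 3) [+y clear] — {back_panel, cam, drawer_front, rail, runner, shelf, top}
8. side_panel@(-1, 2) [+y clear] — {back_panel, cam, drawer_front, rail, runner, shelf, side_panel, top}
9. divider@(0, 0) [-x clear] — {back_panel, cam, divider, drawer_front, rail, runner, shelf, side_panel, top}
10. stretcher@(0, -1) [-x clear] — {back_panel, cam, divider, drawer_front, rail, runner, shelf, side_panel, stretcher, top}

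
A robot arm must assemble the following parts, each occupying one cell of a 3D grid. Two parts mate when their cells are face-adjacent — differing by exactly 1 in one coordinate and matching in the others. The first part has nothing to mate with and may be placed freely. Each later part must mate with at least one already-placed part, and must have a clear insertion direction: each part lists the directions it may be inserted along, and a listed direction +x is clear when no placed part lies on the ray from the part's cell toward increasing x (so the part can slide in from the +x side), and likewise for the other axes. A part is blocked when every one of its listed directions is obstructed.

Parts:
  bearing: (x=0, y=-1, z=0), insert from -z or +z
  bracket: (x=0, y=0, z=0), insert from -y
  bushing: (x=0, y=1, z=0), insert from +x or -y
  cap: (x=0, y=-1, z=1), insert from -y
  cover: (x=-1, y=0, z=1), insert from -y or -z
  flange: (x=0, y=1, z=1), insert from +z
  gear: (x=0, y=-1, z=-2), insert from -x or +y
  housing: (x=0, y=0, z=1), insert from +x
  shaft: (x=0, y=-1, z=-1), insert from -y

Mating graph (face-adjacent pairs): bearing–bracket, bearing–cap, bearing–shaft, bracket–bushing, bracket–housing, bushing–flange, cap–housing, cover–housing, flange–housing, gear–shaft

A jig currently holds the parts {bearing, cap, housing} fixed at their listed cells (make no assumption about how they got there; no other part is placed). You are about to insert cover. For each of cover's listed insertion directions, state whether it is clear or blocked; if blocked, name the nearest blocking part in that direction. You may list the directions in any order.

-y: ray from cover(-1, 0, 1) has no placed part ⇒ clear
-z: ray from cover(-1, 0, 1) has no placed part ⇒ clear

-y: clear; -z: clear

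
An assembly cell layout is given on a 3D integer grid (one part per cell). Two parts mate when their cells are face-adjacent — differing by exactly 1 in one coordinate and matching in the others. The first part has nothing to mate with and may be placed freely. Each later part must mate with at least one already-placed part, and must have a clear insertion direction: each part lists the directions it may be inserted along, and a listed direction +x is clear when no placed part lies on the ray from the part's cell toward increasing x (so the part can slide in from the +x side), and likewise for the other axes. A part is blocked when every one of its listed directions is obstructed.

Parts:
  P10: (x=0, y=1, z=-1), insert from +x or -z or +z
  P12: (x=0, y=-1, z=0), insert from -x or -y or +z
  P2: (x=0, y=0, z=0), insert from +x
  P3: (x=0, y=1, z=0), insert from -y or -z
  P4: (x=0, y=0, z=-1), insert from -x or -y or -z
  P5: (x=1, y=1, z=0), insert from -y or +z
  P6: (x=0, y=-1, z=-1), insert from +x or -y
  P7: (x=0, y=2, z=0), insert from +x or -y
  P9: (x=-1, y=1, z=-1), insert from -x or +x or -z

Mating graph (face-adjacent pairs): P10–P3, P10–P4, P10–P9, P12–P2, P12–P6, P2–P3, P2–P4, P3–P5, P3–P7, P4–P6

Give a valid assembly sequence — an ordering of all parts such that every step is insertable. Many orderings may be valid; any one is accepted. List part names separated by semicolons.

1. P4@(0, 0, -1) [-x clear] — {P4}
2. P6@(0, -1, -1) [+x clear] — {P4, P6}
3. P2@(0, 0, 0) [+x clear] — {P2, P4, P6}
4. P3@(0, 1, 0) [-z clear] — {P2, P3, P4, P6}
5. P5@(1, 1, 0) [-y clear] — {P2, P3, P4, P5, P6}
6. P7@(0, 2, 0) [+x clear] — {P2, P3, P4, P5, P6, P7}
7. P12@(0, -1, 0) [-x clear] — {P12, P2, P3, P4, P5, P6, P7}
8. P10@(0, 1, -1) [+x clear] — {P10, P12, P2, P3, P4, P5, P6, P7}
9. P9@(-1, 1, -1) [-x clear] — {P10, P12, P2, P3, P4, P5, P6, P7, P9}

P4; P6; P2; P3; P5; P7; P12; P10; P9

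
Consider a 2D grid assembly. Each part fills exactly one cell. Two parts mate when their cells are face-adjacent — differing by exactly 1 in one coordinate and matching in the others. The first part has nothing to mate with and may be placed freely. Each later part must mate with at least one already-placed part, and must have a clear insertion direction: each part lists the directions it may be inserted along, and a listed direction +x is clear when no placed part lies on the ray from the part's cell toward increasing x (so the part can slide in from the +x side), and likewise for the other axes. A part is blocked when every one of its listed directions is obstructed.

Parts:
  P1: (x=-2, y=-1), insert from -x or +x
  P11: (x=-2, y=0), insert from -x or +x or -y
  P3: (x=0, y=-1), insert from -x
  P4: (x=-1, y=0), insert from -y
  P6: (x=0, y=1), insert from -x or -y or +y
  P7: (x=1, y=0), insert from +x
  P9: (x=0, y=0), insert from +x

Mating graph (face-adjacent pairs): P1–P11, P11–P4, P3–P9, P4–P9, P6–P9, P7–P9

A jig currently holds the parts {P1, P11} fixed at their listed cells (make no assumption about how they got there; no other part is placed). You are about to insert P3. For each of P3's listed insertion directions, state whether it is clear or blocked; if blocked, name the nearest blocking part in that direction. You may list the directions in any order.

-x: blocked by P1

-x: nearest on ray is P1@(-2, -1) ⇒ blocked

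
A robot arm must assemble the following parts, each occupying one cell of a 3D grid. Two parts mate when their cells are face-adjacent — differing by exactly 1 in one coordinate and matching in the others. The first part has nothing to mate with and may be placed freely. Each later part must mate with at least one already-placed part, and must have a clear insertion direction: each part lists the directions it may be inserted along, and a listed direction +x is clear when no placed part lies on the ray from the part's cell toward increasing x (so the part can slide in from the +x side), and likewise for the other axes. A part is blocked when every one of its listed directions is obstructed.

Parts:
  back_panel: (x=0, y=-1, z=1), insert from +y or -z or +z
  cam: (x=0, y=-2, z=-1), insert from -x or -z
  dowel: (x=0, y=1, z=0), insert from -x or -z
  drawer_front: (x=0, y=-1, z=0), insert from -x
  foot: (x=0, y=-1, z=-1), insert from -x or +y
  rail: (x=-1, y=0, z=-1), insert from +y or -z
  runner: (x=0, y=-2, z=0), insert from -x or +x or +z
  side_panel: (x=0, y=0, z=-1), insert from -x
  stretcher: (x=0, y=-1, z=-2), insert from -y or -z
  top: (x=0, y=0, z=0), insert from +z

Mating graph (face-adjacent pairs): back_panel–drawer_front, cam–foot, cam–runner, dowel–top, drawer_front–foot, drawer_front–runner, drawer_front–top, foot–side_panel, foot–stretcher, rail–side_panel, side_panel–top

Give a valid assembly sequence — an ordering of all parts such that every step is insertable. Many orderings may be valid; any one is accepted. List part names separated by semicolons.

1. top@(0, 0, 0) [+z clear] — {top}
2. side_panel@(0, 0, -1) [-x clear] — {side_panel, top}
3. drawer_front@(0, -1, 0) [-x clear] — {drawer_front, side_panel, top}
4. back_panel@(0, -1, 1) [+y clear] — {back_panel, drawer_front, side_panel, top}
5. runner@(0, -2, 0) [-x clear] — {back_panel, drawer_front, runner, side_panel, top}
6. cam@(0, -2, -1) [-x clear] — {back_panel, cam, drawer_front, runner, side_panel, top}
7. foot@(0, -1, -1) [-x clear] — {back_panel, cam, drawer_front, foot, runner, side_panel, top}
8. dowel@(0, 1, 0) [-x clear] — {back_panel, cam, dowel, drawer_front, foot, runner, side_panel, top}
9. rail@(-1, 0, -1) [+y clear] — {back_panel, cam, dowel, drawer_front, foot, rail, runner, side_panel, top}
10. stretcher@(0, -1, -2) [-y clear] — {back_panel, cam, dowel, drawer_front, foot, rail, runner, side_panel, stretcher, top}

top; side_panel; drawer_front; back_panel; runner; cam; foot; dowel; rail; stretcher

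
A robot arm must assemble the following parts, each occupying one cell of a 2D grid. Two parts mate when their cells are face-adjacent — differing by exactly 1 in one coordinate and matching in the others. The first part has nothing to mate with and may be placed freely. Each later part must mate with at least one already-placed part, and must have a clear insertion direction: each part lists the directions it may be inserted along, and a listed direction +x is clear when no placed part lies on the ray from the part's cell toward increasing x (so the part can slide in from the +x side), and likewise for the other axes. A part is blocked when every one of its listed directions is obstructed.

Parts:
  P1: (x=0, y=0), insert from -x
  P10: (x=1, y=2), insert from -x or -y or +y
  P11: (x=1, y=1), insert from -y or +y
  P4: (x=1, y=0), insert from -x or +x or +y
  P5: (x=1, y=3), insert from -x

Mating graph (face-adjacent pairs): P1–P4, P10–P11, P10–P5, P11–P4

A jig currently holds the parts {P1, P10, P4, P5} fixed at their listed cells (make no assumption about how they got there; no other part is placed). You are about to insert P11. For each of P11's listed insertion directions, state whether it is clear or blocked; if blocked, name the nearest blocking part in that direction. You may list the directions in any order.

-y: nearest on ray is P4@(1, 0) ⇒ blocked
+y: nearest on ray is P10@(1, 2) ⇒ blocked

+y: blocked by P10; -y: blocked by P4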